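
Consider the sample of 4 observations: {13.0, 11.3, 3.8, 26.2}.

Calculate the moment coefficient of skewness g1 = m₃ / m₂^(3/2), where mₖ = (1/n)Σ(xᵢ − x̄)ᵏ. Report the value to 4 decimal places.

x̄ = (13.0 + 11.3 + 3.8 + 26.2) / 4 = 13.5750
deviations (xᵢ − x̄): -0.5750, -2.2750, -9.7750, 12.6250
Σ(xᵢ − x̄)² = 260.4475 ⇒ m₂ = 260.4475/4 = 65.11187
Σ(xᵢ − x̄)³ = 1066.3346 ⇒ m₃ = 1066.3346/4 = 266.58366
m₂^(3/2) = 65.11187^(1.5) = 525.40028
g1 = m₃ / m₂^(3/2) = 266.58366 / 525.40028 ≈ 0.5074

0.5074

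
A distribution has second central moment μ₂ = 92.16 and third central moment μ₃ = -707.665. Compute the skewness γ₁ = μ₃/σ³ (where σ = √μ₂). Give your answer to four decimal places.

-0.7999

σ = √μ₂ = √92.16 = 9.60000
σ³ = μ₂^(3/2) = 884.73600
γ₁ = μ₃/σ³ = -707.665 / 884.73600 ≈ -0.7999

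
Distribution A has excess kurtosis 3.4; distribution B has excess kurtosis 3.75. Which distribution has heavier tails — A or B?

B

Higher excess kurtosis ⇒ heavier tails relative to the normal distribution.
3.4 vs 3.75: the larger is 3.75, so B has heavier tails.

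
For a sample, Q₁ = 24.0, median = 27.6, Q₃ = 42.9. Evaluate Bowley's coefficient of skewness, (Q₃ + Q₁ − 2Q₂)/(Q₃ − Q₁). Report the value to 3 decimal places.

0.619

numerator: Q₃ + Q₁ − 2Q₂ = 42.9 + 24.0 − 2×27.6 = 11.7000
denominator: Q₃ − Q₁ = 42.9 − 24.0 = 18.9000
Bowley skewness = 11.7000 / 18.9000 ≈ 0.619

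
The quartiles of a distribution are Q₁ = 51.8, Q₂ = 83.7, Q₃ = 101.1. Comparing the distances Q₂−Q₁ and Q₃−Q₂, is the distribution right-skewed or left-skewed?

left-skewed

Q₂ − Q₁ = 31.9;  Q₃ − Q₂ = 17.4
Q₂ − Q₁ > Q₃ − Q₂ ⇒ the lower half is more spread out ⇒ left-skewed.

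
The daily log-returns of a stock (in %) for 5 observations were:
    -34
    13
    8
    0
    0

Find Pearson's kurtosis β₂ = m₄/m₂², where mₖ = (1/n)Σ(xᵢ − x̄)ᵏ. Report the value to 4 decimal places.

2.8424

x̄ = -2.6000
Σ(xᵢ − x̄)² = 1355.2000 ⇒ m₂ = 271.04000
Σ(xᵢ − x̄)⁴ = 1044057.3760 ⇒ m₄ = 208811.47520
m₂² = 73462.68160
β₂ = m₄/m₂² = 208811.47520 / 73462.68160 ≈ 2.8424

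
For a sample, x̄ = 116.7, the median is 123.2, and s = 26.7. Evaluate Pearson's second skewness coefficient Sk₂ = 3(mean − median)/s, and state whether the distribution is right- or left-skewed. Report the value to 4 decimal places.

-0.7303, left-skewed

Sk₂ = 3(116.7 − 123.2) / 26.7 = 3 × -6.5000 / 26.7
    = -19.5000 / 26.7 ≈ -0.7303
Sk₂ < 0 ⇒ mean < median ⇒ left-skewed (negative skew).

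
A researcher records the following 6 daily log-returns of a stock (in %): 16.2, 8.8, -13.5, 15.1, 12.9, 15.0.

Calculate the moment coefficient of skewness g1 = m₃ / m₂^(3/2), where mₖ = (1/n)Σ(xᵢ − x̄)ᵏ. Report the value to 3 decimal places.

-1.591

x̄ = (16.2 + 8.8 - 13.5 + 15.1 + 12.9 + 15.0) / 6 = 9.0833
deviations (xᵢ − x̄): 7.1167, -0.2833, -22.5833, 6.0167, 3.8167, 5.9167
Σ(xᵢ − x̄)² = 646.5083 ⇒ m₂ = 646.5083/6 = 107.75139
Σ(xᵢ − x̄)³ = -10676.7156 ⇒ m₃ = -10676.7156/6 = -1779.45259
m₂^(3/2) = 107.75139^(1.5) = 1118.49569
g1 = m₃ / m₂^(3/2) = -1779.45259 / 1118.49569 ≈ -1.591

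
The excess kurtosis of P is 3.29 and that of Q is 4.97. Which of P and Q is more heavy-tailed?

Q

Higher excess kurtosis ⇒ heavier tails relative to the normal distribution.
3.29 vs 4.97: the larger is 4.97, so Q has heavier tails.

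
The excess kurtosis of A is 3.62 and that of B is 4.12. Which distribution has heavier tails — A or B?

B

Higher excess kurtosis ⇒ heavier tails relative to the normal distribution.
3.62 vs 4.12: the larger is 4.12, so B has heavier tails.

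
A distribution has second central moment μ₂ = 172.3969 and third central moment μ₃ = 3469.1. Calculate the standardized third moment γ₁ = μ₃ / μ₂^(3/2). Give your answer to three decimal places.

1.533

σ = √μ₂ = √172.3969 = 13.13000
σ³ = μ₂^(3/2) = 2263.57130
γ₁ = μ₃/σ³ = 3469.1 / 2263.57130 ≈ 1.533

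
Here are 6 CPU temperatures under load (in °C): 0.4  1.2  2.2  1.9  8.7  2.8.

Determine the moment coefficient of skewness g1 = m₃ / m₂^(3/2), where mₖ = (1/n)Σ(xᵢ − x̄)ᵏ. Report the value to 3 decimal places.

x̄ = (0.4 + 1.2 + 2.2 + 1.9 + 8.7 + 2.8) / 6 = 2.8667
deviations (xᵢ − x̄): -2.4667, -1.6667, -0.6667, -0.9667, 5.8333, -0.0667
Σ(xᵢ − x̄)² = 44.2733 ⇒ m₂ = 44.2733/6 = 7.37889
Σ(xᵢ − x̄)³ = 177.6576 ⇒ m₃ = 177.6576/6 = 29.60959
m₂^(3/2) = 7.37889^(1.5) = 20.04410
g1 = m₃ / m₂^(3/2) = 29.60959 / 20.04410 ≈ 1.477

1.477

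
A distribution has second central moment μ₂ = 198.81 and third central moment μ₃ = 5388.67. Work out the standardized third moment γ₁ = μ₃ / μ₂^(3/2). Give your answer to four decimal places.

σ = √μ₂ = √198.81 = 14.10000
σ³ = μ₂^(3/2) = 2803.22100
γ₁ = μ₃/σ³ = 5388.67 / 2803.22100 ≈ 1.9223

1.9223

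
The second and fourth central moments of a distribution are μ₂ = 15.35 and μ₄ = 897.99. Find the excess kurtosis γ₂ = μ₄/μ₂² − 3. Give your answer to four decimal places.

μ₂² = 15.35² = 235.62250
μ₄/μ₂² = 897.99 / 235.62250 = 3.81114
γ₂ = 3.81114 − 3 ≈ 0.8111

0.8111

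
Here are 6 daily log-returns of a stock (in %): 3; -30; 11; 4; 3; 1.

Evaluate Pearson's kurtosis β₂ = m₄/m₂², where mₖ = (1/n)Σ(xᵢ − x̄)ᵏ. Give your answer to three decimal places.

x̄ = -1.3333
Σ(xᵢ − x̄)² = 1045.3333 ⇒ m₂ = 174.22222
Σ(xᵢ − x̄)⁴ = 700000.4444 ⇒ m₄ = 116666.74074
m₂² = 30353.38272
β₂ = m₄/m₂² = 116666.74074 / 30353.38272 ≈ 3.844

3.844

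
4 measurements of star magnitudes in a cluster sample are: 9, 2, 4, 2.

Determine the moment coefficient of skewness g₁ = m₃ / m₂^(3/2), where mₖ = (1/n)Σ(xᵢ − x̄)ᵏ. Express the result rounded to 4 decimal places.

x̄ = (9 + 2 + 4 + 2) / 4 = 4.2500
deviations (xᵢ − x̄): 4.7500, -2.2500, -0.2500, -2.2500
Σ(xᵢ − x̄)² = 32.7500 ⇒ m₂ = 32.7500/4 = 8.18750
Σ(xᵢ − x̄)³ = 84.3750 ⇒ m₃ = 84.3750/4 = 21.09375
m₂^(3/2) = 8.18750^(1.5) = 23.42756
g₁ = m₃ / m₂^(3/2) = 21.09375 / 23.42756 ≈ 0.9004

0.9004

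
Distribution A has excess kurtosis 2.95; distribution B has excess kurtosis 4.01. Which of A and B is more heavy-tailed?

B

Higher excess kurtosis ⇒ heavier tails relative to the normal distribution.
2.95 vs 4.01: the larger is 4.01, so B has heavier tails.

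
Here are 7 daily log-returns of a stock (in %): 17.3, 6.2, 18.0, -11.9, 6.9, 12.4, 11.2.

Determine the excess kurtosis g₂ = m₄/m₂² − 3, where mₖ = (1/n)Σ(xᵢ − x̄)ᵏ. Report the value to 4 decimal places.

x̄ = 8.5857
Σ(xᵢ − x̄)² = 614.1486 ⇒ m₂ = 87.73551
Σ(xᵢ − x̄)⁴ = 190038.8881 ⇒ m₄ = 27148.41259
m₂² = 7697.51975
g₂ = m₄/m₂² − 3 = 3.52690 − 3 ≈ 0.5269

0.5269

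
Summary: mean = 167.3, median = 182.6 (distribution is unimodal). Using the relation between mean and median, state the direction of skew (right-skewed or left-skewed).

mean − median = 167.3 − 182.6 = -15.3
mean < median ⇒ the longer tail is on the left ⇒ left-skewed (negatively skewed).

left-skewed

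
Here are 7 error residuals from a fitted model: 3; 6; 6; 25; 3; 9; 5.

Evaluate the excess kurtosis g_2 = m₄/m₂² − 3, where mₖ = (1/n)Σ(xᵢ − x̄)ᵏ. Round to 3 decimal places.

1.523

x̄ = 8.1429
Σ(xᵢ − x̄)² = 356.8571 ⇒ m₂ = 50.97959
Σ(xᵢ − x̄)⁴ = 82288.1341 ⇒ m₄ = 11755.44773
m₂² = 2598.91878
g_2 = m₄/m₂² − 3 = 4.52321 − 3 ≈ 1.523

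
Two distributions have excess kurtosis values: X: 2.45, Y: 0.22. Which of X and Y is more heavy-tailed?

Higher excess kurtosis ⇒ heavier tails relative to the normal distribution.
2.45 vs 0.22: the larger is 2.45, so X has heavier tails.

X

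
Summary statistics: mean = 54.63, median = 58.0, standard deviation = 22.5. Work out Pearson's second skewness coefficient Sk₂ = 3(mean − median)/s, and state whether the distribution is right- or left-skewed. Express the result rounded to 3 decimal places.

Sk₂ = 3(54.63 − 58.0) / 22.5 = 3 × -3.3700 / 22.5
    = -10.1100 / 22.5 ≈ -0.449
Sk₂ < 0 ⇒ mean < median ⇒ left-skewed (negative skew).

-0.449, left-skewed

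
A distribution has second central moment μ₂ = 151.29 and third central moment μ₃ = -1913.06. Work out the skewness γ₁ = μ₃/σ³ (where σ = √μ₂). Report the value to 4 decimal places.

-1.0280

σ = √μ₂ = √151.29 = 12.30000
σ³ = μ₂^(3/2) = 1860.86700
γ₁ = μ₃/σ³ = -1913.06 / 1860.86700 ≈ -1.0280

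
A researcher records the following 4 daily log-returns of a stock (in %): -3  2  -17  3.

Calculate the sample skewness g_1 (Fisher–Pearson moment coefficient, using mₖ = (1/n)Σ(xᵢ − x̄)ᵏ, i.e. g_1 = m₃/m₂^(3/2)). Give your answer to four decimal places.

-0.8992

x̄ = (-3 + 2 - 17 + 3) / 4 = -3.7500
deviations (xᵢ − x̄): 0.7500, 5.7500, -13.2500, 6.7500
Σ(xᵢ − x̄)² = 254.7500 ⇒ m₂ = 254.7500/4 = 63.68750
Σ(xᵢ − x̄)³ = -1828.1250 ⇒ m₃ = -1828.1250/4 = -457.03125
m₂^(3/2) = 63.68750^(1.5) = 508.25458
g_1 = m₃ / m₂^(3/2) = -457.03125 / 508.25458 ≈ -0.8992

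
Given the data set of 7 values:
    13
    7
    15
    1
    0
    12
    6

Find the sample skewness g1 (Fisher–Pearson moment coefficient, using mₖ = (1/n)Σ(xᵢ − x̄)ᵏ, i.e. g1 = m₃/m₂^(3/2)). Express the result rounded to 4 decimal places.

x̄ = (13 + 7 + 15 + 1 + 0 + 12 + 6) / 7 = 7.7143
deviations (xᵢ − x̄): 5.2857, -0.7143, 7.2857, -6.7143, -7.7143, 4.2857, -1.7143
Σ(xᵢ − x̄)² = 207.4286 ⇒ m₂ = 207.4286/7 = 29.63265
Σ(xᵢ − x̄)³ = -154.0408 ⇒ m₃ = -154.0408/7 = -22.00583
m₂^(3/2) = 29.63265^(1.5) = 161.30796
g1 = m₃ / m₂^(3/2) = -22.00583 / 161.30796 ≈ -0.1364

-0.1364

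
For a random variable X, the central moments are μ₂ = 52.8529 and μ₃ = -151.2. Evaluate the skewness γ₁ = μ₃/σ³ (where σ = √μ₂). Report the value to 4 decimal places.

σ = √μ₂ = √52.8529 = 7.27000
σ³ = μ₂^(3/2) = 384.24058
γ₁ = μ₃/σ³ = -151.2 / 384.24058 ≈ -0.3935

-0.3935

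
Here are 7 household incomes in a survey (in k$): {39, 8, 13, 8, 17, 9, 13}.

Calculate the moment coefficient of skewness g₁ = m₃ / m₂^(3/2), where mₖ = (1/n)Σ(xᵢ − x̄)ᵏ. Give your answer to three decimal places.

1.679

x̄ = (39 + 8 + 13 + 8 + 17 + 9 + 13) / 7 = 15.2857
deviations (xᵢ − x̄): 23.7143, -7.2857, -2.2857, -7.2857, 1.7143, -6.2857, -2.2857
Σ(xᵢ − x̄)² = 721.4286 ⇒ m₂ = 721.4286/7 = 103.06122
Σ(xᵢ − x̄)³ = 12295.4694 ⇒ m₃ = 12295.4694/7 = 1756.49563
m₂^(3/2) = 103.06122^(1.5) = 1046.26801
g₁ = m₃ / m₂^(3/2) = 1756.49563 / 1046.26801 ≈ 1.679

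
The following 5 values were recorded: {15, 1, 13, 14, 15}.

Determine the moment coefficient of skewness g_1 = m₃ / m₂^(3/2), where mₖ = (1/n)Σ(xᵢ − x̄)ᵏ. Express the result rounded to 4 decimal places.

-1.4299

x̄ = (15 + 1 + 13 + 14 + 15) / 5 = 11.6000
deviations (xᵢ − x̄): 3.4000, -10.6000, 1.4000, 2.4000, 3.4000
Σ(xᵢ − x̄)² = 143.2000 ⇒ m₂ = 143.2000/5 = 28.64000
Σ(xᵢ − x̄)³ = -1095.8400 ⇒ m₃ = -1095.8400/5 = -219.16800
m₂^(3/2) = 28.64000^(1.5) = 153.27083
g_1 = m₃ / m₂^(3/2) = -219.16800 / 153.27083 ≈ -1.4299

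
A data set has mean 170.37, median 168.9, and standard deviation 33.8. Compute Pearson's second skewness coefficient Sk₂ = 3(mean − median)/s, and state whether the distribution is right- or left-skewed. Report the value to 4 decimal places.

Sk₂ = 3(170.37 − 168.9) / 33.8 = 3 × 1.4700 / 33.8
    = 4.4100 / 33.8 ≈ 0.1305
Sk₂ > 0 ⇒ mean > median ⇒ right-skewed (positive skew).

0.1305, right-skewed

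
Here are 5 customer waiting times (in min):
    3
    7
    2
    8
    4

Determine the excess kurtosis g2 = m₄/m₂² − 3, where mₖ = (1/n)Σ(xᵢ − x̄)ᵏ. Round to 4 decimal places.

x̄ = 4.8000
Σ(xᵢ − x̄)² = 26.8000 ⇒ m₂ = 5.36000
Σ(xᵢ − x̄)⁴ = 200.6560 ⇒ m₄ = 40.13120
m₂² = 28.72960
g2 = m₄/m₂² − 3 = 1.39686 − 3 ≈ -1.6031

-1.6031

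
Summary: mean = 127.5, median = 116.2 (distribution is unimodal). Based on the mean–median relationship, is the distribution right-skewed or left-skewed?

mean − median = 127.5 − 116.2 = 11.3
mean > median ⇒ the longer tail is on the right ⇒ right-skewed (positively skewed).

right-skewed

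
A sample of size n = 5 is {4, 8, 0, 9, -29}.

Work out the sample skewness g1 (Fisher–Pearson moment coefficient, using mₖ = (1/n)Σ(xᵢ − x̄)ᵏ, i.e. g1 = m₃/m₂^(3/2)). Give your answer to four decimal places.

x̄ = (4 + 8 + 0 + 9 - 29) / 5 = -1.6000
deviations (xᵢ − x̄): 5.6000, 9.6000, 1.6000, 10.6000, -27.4000
Σ(xᵢ − x̄)² = 989.2000 ⇒ m₂ = 989.2000/5 = 197.84000
Σ(xᵢ − x̄)³ = -18315.3600 ⇒ m₃ = -18315.3600/5 = -3663.07200
m₂^(3/2) = 197.84000^(1.5) = 2782.73054
g1 = m₃ / m₂^(3/2) = -3663.07200 / 2782.73054 ≈ -1.3164

-1.3164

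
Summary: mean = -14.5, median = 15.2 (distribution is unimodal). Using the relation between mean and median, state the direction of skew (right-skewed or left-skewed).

left-skewed

mean − median = -14.5 − 15.2 = -29.7
mean < median ⇒ the longer tail is on the left ⇒ left-skewed (negatively skewed).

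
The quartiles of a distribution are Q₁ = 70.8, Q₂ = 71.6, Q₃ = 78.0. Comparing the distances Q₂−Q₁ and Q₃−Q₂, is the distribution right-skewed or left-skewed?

right-skewed

Q₂ − Q₁ = 0.8;  Q₃ − Q₂ = 6.4
Q₃ − Q₂ > Q₂ − Q₁ ⇒ the upper half is more spread out ⇒ right-skewed.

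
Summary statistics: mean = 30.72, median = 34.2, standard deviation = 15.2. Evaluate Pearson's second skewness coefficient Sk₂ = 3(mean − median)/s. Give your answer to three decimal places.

Sk₂ = 3(30.72 − 34.2) / 15.2 = 3 × -3.4800 / 15.2
    = -10.4400 / 15.2 ≈ -0.687

-0.687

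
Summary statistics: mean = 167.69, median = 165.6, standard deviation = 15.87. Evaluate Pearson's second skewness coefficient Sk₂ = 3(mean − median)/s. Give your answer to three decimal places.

Sk₂ = 3(167.69 − 165.6) / 15.87 = 3 × 2.0900 / 15.87
    = 6.2700 / 15.87 ≈ 0.395

0.395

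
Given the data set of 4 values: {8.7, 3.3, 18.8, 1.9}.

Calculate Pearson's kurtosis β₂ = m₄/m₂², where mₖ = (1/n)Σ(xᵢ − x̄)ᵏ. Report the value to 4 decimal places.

x̄ = 8.1750
Σ(xᵢ − x̄)² = 176.3075 ⇒ m₂ = 44.07688
Σ(xᵢ − x̄)⁴ = 14859.6140 ⇒ m₄ = 3714.90349
m₂² = 1942.77091
β₂ = m₄/m₂² = 3714.90349 / 1942.77091 ≈ 1.9122

1.9122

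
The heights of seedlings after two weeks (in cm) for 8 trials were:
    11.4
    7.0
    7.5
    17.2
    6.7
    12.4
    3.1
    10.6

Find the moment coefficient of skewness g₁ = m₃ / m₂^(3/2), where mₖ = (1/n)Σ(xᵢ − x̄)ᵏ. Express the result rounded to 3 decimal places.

x̄ = (11.4 + 7.0 + 7.5 + 17.2 + 6.7 + 12.4 + 3.1 + 10.6) / 8 = 9.4875
deviations (xᵢ − x̄): 1.9125, -2.4875, -1.9875, 7.7125, -2.7875, 2.9125, -6.3875, 1.1125
Σ(xᵢ − x̄)² = 131.5688 ⇒ m₂ = 131.5688/8 = 16.44609
Σ(xᵢ − x̄)³ = 186.3248 ⇒ m₃ = 186.3248/8 = 23.29061
m₂^(3/2) = 16.44609^(1.5) = 66.69513
g₁ = m₃ / m₂^(3/2) = 23.29061 / 66.69513 ≈ 0.349

0.349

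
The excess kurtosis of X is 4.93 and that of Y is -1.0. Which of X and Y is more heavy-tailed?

Higher excess kurtosis ⇒ heavier tails relative to the normal distribution.
4.93 vs -1.0: the larger is 4.93, so X has heavier tails. (X is leptokurtic — heavier-than-normal tails; the other is platykurtic.)

X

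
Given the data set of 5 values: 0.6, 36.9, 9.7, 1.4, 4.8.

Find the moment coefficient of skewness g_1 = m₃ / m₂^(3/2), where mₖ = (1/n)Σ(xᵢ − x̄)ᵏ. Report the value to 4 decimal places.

x̄ = (0.6 + 36.9 + 9.7 + 1.4 + 4.8) / 5 = 10.6800
deviations (xᵢ − x̄): -10.0800, 26.2200, -0.9800, -9.2800, -5.8800
Σ(xᵢ − x̄)² = 910.7480 ⇒ m₂ = 910.7480/5 = 182.14960
Σ(xᵢ − x̄)³ = 15998.3359 ⇒ m₃ = 15998.3359/5 = 3199.66718
m₂^(3/2) = 182.14960^(1.5) = 2458.34218
g_1 = m₃ / m₂^(3/2) = 3199.66718 / 2458.34218 ≈ 1.3016

1.3016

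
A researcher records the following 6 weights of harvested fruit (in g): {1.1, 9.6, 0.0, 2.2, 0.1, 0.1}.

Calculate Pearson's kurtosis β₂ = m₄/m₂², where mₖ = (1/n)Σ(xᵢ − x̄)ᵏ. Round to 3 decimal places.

x̄ = 2.1833
Σ(xᵢ − x̄)² = 69.6283 ⇒ m₂ = 11.60472
Σ(xᵢ − x̄)⁴ = 3087.5411 ⇒ m₄ = 514.59018
m₂² = 134.66958
β₂ = m₄/m₂² = 514.59018 / 134.66958 ≈ 3.821

3.821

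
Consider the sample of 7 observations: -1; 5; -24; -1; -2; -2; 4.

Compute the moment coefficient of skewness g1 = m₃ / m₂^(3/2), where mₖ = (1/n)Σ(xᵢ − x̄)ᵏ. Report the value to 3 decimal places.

x̄ = (-1 + 5 - 24 - 1 - 2 - 2 + 4) / 7 = -3.0000
deviations (xᵢ − x̄): 2.0000, 8.0000, -21.0000, 2.0000, 1.0000, 1.0000, 7.0000
Σ(xᵢ − x̄)² = 564.0000 ⇒ m₂ = 564.0000/7 = 80.57143
Σ(xᵢ − x̄)³ = -8388.0000 ⇒ m₃ = -8388.0000/7 = -1198.28571
m₂^(3/2) = 80.57143^(1.5) = 723.22195
g1 = m₃ / m₂^(3/2) = -1198.28571 / 723.22195 ≈ -1.657

-1.657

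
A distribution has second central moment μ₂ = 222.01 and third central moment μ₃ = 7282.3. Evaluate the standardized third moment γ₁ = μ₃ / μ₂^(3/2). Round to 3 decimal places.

σ = √μ₂ = √222.01 = 14.90000
σ³ = μ₂^(3/2) = 3307.94900
γ₁ = μ₃/σ³ = 7282.3 / 3307.94900 ≈ 2.201

2.201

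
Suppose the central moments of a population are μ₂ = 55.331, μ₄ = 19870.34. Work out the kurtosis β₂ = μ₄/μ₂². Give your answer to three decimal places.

6.490

μ₂² = 55.331² = 3061.51956
μ₄/μ₂² = 19870.34 / 3061.51956 = 6.49035
β₂ ≈ 6.490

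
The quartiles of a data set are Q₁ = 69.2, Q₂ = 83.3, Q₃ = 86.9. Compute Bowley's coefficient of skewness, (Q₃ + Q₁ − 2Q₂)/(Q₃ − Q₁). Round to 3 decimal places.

numerator: Q₃ + Q₁ − 2Q₂ = 86.9 + 69.2 − 2×83.3 = -10.5000
denominator: Q₃ − Q₁ = 86.9 − 69.2 = 17.7000
Bowley skewness = -10.5000 / 17.7000 ≈ -0.593

-0.593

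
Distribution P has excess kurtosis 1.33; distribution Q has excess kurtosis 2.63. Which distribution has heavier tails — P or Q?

Higher excess kurtosis ⇒ heavier tails relative to the normal distribution.
1.33 vs 2.63: the larger is 2.63, so Q has heavier tails.

Q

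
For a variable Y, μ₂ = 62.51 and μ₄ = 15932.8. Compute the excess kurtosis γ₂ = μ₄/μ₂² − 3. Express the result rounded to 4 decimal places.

μ₂² = 62.51² = 3907.50010
μ₄/μ₂² = 15932.8 / 3907.50010 = 4.07749
γ₂ = 4.07749 − 3 ≈ 1.0775

1.0775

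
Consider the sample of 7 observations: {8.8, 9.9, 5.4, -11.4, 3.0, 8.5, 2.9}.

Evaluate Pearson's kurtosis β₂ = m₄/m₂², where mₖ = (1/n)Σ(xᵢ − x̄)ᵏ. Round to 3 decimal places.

3.897

x̄ = 3.8714
Σ(xᵢ − x̄)² = 319.3143 ⇒ m₂ = 45.61633
Σ(xᵢ − x̄)⁴ = 56766.7569 ⇒ m₄ = 8109.53669
m₂² = 2080.84925
β₂ = m₄/m₂² = 8109.53669 / 2080.84925 ≈ 3.897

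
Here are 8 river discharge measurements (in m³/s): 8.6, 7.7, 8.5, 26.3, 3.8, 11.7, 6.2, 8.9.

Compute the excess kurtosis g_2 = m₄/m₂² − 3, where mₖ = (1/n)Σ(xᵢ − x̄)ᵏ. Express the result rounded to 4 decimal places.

2.0134

x̄ = 10.2125
Σ(xᵢ − x̄)² = 331.8087 ⇒ m₂ = 41.47609
Σ(xᵢ − x̄)⁴ = 68994.5595 ⇒ m₄ = 8624.31994
m₂² = 1720.26635
g_2 = m₄/m₂² − 3 = 5.01336 − 3 ≈ 2.0134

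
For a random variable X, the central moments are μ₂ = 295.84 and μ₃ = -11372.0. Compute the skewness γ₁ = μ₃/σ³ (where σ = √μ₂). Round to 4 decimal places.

-2.2349

σ = √μ₂ = √295.84 = 17.20000
σ³ = μ₂^(3/2) = 5088.44800
γ₁ = μ₃/σ³ = -11372.0 / 5088.44800 ≈ -2.2349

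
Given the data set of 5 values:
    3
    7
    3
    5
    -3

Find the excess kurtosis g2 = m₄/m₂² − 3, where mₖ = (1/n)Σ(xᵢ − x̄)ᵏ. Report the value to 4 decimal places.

-0.5000

x̄ = 3.0000
Σ(xᵢ − x̄)² = 56.0000 ⇒ m₂ = 11.20000
Σ(xᵢ − x̄)⁴ = 1568.0000 ⇒ m₄ = 313.60000
m₂² = 125.44000
g2 = m₄/m₂² − 3 = 2.50000 − 3 ≈ -0.5000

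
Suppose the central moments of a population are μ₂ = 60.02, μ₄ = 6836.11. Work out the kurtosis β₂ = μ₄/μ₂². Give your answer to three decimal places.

1.898

μ₂² = 60.02² = 3602.40040
μ₄/μ₂² = 6836.11 / 3602.40040 = 1.89765
β₂ ≈ 1.898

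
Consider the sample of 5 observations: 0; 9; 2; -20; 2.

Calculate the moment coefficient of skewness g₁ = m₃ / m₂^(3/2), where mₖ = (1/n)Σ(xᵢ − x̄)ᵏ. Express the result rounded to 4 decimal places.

x̄ = (0 + 9 + 2 - 20 + 2) / 5 = -1.4000
deviations (xᵢ − x̄): 1.4000, 10.4000, 3.4000, -18.6000, 3.4000
Σ(xᵢ − x̄)² = 479.2000 ⇒ m₂ = 479.2000/5 = 95.84000
Σ(xᵢ − x̄)³ = -5228.6400 ⇒ m₃ = -5228.6400/5 = -1045.72800
m₂^(3/2) = 95.84000^(1.5) = 938.25353
g₁ = m₃ / m₂^(3/2) = -1045.72800 / 938.25353 ≈ -1.1145

-1.1145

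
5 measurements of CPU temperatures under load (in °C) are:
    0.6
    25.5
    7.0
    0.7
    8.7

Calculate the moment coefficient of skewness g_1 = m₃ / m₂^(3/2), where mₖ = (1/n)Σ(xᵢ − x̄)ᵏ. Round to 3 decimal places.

1.044

x̄ = (0.6 + 25.5 + 7.0 + 0.7 + 8.7) / 5 = 8.5000
deviations (xᵢ − x̄): -7.9000, 17.0000, -1.5000, -7.8000, 0.2000
Σ(xᵢ − x̄)² = 414.5400 ⇒ m₂ = 414.5400/5 = 82.90800
Σ(xᵢ − x̄)³ = 3942.0420 ⇒ m₃ = 3942.0420/5 = 788.40840
m₂^(3/2) = 82.90800^(1.5) = 754.90910
g_1 = m₃ / m₂^(3/2) = 788.40840 / 754.90910 ≈ 1.044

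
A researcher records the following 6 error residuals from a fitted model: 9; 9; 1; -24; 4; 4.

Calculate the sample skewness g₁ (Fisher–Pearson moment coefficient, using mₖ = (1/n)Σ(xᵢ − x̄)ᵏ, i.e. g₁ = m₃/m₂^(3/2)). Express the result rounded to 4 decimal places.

-1.5368

x̄ = (9 + 9 + 1 - 24 + 4 + 4) / 6 = 0.5000
deviations (xᵢ − x̄): 8.5000, 8.5000, 0.5000, -24.5000, 3.5000, 3.5000
Σ(xᵢ − x̄)² = 769.5000 ⇒ m₂ = 769.5000/6 = 128.25000
Σ(xᵢ − x̄)³ = -13392.0000 ⇒ m₃ = -13392.0000/6 = -2232.00000
m₂^(3/2) = 128.25000^(1.5) = 1452.39940
g₁ = m₃ / m₂^(3/2) = -2232.00000 / 1452.39940 ≈ -1.5368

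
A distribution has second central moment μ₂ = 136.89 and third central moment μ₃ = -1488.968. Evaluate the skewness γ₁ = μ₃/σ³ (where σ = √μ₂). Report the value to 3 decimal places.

-0.930

σ = √μ₂ = √136.89 = 11.70000
σ³ = μ₂^(3/2) = 1601.61300
γ₁ = μ₃/σ³ = -1488.968 / 1601.61300 ≈ -0.930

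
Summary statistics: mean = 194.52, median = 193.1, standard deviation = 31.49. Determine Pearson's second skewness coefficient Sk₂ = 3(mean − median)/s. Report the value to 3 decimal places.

0.135

Sk₂ = 3(194.52 − 193.1) / 31.49 = 3 × 1.4200 / 31.49
    = 4.2600 / 31.49 ≈ 0.135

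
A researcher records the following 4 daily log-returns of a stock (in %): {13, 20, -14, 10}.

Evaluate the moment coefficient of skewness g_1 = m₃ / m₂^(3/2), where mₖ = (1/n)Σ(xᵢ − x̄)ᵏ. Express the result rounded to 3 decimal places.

-0.873

x̄ = (13 + 20 - 14 + 10) / 4 = 7.2500
deviations (xᵢ − x̄): 5.7500, 12.7500, -21.2500, 2.7500
Σ(xᵢ − x̄)² = 654.7500 ⇒ m₂ = 654.7500/4 = 163.68750
Σ(xᵢ − x̄)³ = -7312.1250 ⇒ m₃ = -7312.1250/4 = -1828.03125
m₂^(3/2) = 163.68750^(1.5) = 2094.22468
g_1 = m₃ / m₂^(3/2) = -1828.03125 / 2094.22468 ≈ -0.873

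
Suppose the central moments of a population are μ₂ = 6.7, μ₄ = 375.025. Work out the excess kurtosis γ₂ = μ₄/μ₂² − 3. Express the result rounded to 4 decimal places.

5.3543

μ₂² = 6.7² = 44.89000
μ₄/μ₂² = 375.025 / 44.89000 = 8.35431
γ₂ = 8.35431 − 3 ≈ 5.3543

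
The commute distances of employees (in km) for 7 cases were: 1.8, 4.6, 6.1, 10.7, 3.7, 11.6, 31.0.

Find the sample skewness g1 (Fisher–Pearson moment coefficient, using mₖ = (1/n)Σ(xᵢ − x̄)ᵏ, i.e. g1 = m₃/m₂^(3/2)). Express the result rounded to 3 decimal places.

x̄ = (1.8 + 4.6 + 6.1 + 10.7 + 3.7 + 11.6 + 31.0) / 7 = 9.9286
deviations (xᵢ − x̄): -8.1286, -5.3286, -3.8286, 0.7714, -6.2286, 1.6714, 21.0714
Σ(xᵢ − x̄)² = 595.3143 ⇒ m₂ = 595.3143/7 = 85.04490
Σ(xᵢ − x̄)³ = 8374.8109 ⇒ m₃ = 8374.8109/7 = 1196.40156
m₂^(3/2) = 85.04490^(1.5) = 784.28227
g1 = m₃ / m₂^(3/2) = 1196.40156 / 784.28227 ≈ 1.525

1.525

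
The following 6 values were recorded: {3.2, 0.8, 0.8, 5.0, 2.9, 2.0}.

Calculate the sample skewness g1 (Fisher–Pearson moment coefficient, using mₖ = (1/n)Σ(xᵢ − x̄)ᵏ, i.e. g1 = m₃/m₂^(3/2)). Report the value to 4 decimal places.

0.4232

x̄ = (3.2 + 0.8 + 0.8 + 5.0 + 2.9 + 2.0) / 6 = 2.4500
deviations (xᵢ − x̄): 0.7500, -1.6500, -1.6500, 2.5500, 0.4500, -0.4500
Σ(xᵢ − x̄)² = 12.9150 ⇒ m₂ = 12.9150/6 = 2.15250
Σ(xᵢ − x̄)³ = 8.0190 ⇒ m₃ = 8.0190/6 = 1.33650
m₂^(3/2) = 2.15250^(1.5) = 3.15802
g1 = m₃ / m₂^(3/2) = 1.33650 / 3.15802 ≈ 0.4232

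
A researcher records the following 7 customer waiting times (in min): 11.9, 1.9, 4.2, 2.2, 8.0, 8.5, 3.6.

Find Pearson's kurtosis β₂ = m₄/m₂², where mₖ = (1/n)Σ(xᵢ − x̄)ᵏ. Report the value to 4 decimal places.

x̄ = 5.7571
Σ(xᵢ − x̄)² = 84.8971 ⇒ m₂ = 12.12816
Σ(xᵢ − x̄)⁴ = 1914.7903 ⇒ m₄ = 273.54147
m₂² = 147.09234
β₂ = m₄/m₂² = 273.54147 / 147.09234 ≈ 1.8597

1.8597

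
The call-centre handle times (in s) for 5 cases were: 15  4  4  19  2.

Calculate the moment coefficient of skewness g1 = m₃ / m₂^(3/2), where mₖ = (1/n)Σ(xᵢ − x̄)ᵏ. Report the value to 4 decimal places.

0.4748

x̄ = (15 + 4 + 4 + 19 + 2) / 5 = 8.8000
deviations (xᵢ − x̄): 6.2000, -4.8000, -4.8000, 10.2000, -6.8000
Σ(xᵢ − x̄)² = 234.8000 ⇒ m₂ = 234.8000/5 = 46.96000
Σ(xᵢ − x̄)³ = 763.9200 ⇒ m₃ = 763.9200/5 = 152.78400
m₂^(3/2) = 46.96000^(1.5) = 321.80451
g1 = m₃ / m₂^(3/2) = 152.78400 / 321.80451 ≈ 0.4748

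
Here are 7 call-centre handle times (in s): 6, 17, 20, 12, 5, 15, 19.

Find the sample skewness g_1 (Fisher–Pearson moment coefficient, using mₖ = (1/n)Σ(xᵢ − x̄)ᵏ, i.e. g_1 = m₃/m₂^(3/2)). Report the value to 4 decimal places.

x̄ = (6 + 17 + 20 + 12 + 5 + 15 + 19) / 7 = 13.4286
deviations (xᵢ − x̄): -7.4286, 3.5714, 6.5714, -1.4286, -8.4286, 1.5714, 5.5714
Σ(xᵢ − x̄)² = 217.7143 ⇒ m₂ = 217.7143/7 = 31.10204
Σ(xᵢ − x̄)³ = -505.4694 ⇒ m₃ = -505.4694/7 = -72.20991
m₂^(3/2) = 31.10204^(1.5) = 173.45360
g_1 = m₃ / m₂^(3/2) = -72.20991 / 173.45360 ≈ -0.4163

-0.4163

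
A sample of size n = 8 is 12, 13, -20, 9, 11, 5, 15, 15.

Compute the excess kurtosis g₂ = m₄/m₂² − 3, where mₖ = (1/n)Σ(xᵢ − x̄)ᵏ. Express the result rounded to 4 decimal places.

x̄ = 7.5000
Σ(xᵢ − x̄)² = 940.0000 ⇒ m₂ = 117.50000
Σ(xᵢ − x̄)⁴ = 579761.5000 ⇒ m₄ = 72470.18750
m₂² = 13806.25000
g₂ = m₄/m₂² − 3 = 5.24909 − 3 ≈ 2.2491

2.2491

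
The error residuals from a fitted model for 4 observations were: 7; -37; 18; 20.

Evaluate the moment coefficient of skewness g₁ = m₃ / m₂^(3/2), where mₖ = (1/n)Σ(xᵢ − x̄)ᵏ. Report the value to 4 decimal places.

-1.0052

x̄ = (7 - 37 + 18 + 20) / 4 = 2.0000
deviations (xᵢ − x̄): 5.0000, -39.0000, 16.0000, 18.0000
Σ(xᵢ − x̄)² = 2126.0000 ⇒ m₂ = 2126.0000/4 = 531.50000
Σ(xᵢ − x̄)³ = -49266.0000 ⇒ m₃ = -49266.0000/4 = -12316.50000
m₂^(3/2) = 531.50000^(1.5) = 12253.35182
g₁ = m₃ / m₂^(3/2) = -12316.50000 / 12253.35182 ≈ -1.0052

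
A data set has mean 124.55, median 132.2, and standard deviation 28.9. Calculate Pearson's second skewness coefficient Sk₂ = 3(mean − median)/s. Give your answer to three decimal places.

Sk₂ = 3(124.55 − 132.2) / 28.9 = 3 × -7.6500 / 28.9
    = -22.9500 / 28.9 ≈ -0.794

-0.794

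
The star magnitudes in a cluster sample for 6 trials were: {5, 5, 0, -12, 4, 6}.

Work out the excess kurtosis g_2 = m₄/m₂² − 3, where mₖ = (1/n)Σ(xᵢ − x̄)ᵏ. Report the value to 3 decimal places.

x̄ = 1.3333
Σ(xᵢ − x̄)² = 235.3333 ⇒ m₂ = 39.22222
Σ(xᵢ − x̄)⁴ = 32494.4444 ⇒ m₄ = 5415.74074
m₂² = 1538.38272
g_2 = m₄/m₂² − 3 = 3.52041 − 3 ≈ 0.520

0.520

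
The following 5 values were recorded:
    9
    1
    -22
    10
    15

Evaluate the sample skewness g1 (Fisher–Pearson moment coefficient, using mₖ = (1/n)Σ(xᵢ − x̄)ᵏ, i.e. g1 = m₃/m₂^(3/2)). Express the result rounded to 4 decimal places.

x̄ = (9 + 1 - 22 + 10 + 15) / 5 = 2.6000
deviations (xᵢ − x̄): 6.4000, -1.6000, -24.6000, 7.4000, 12.4000
Σ(xᵢ − x̄)² = 857.2000 ⇒ m₂ = 857.2000/5 = 171.44000
Σ(xᵢ − x̄)³ = -12317.0400 ⇒ m₃ = -12317.0400/5 = -2463.40800
m₂^(3/2) = 171.44000^(1.5) = 2244.75133
g1 = m₃ / m₂^(3/2) = -2463.40800 / 2244.75133 ≈ -1.0974

-1.0974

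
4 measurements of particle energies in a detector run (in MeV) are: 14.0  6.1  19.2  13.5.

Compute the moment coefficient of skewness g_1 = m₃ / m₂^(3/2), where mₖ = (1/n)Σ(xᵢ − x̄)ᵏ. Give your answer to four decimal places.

-0.3476

x̄ = (14.0 + 6.1 + 19.2 + 13.5) / 4 = 13.2000
deviations (xᵢ − x̄): 0.8000, -7.1000, 6.0000, 0.3000
Σ(xᵢ − x̄)² = 87.1400 ⇒ m₂ = 87.1400/4 = 21.78500
Σ(xᵢ − x̄)³ = -141.3720 ⇒ m₃ = -141.3720/4 = -35.34300
m₂^(3/2) = 21.78500^(1.5) = 101.68019
g_1 = m₃ / m₂^(3/2) = -35.34300 / 101.68019 ≈ -0.3476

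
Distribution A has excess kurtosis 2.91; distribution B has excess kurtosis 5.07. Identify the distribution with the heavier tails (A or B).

B

Higher excess kurtosis ⇒ heavier tails relative to the normal distribution.
2.91 vs 5.07: the larger is 5.07, so B has heavier tails.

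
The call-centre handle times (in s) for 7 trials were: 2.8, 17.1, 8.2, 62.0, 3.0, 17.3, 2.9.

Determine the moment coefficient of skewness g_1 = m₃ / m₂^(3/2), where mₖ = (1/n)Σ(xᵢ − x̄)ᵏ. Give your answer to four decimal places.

x̄ = (2.8 + 17.1 + 8.2 + 62.0 + 3.0 + 17.3 + 2.9) / 7 = 16.1857
deviations (xᵢ − x̄): -13.3857, 0.9143, -7.9857, 45.8143, -13.1857, 1.1143, -13.2857
Σ(xᵢ − x̄)² = 2694.3486 ⇒ m₂ = 2694.3486/7 = 384.90694
Σ(xᵢ − x̄)³ = 88618.7351 ⇒ m₃ = 88618.7351/7 = 12659.81930
m₂^(3/2) = 384.90694^(1.5) = 7551.50667
g_1 = m₃ / m₂^(3/2) = 12659.81930 / 7551.50667 ≈ 1.6765

1.6765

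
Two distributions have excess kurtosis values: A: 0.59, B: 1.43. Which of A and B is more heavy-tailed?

Higher excess kurtosis ⇒ heavier tails relative to the normal distribution.
0.59 vs 1.43: the larger is 1.43, so B has heavier tails.

B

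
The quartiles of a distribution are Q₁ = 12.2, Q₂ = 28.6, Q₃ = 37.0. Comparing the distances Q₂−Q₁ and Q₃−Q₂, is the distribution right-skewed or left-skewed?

Q₂ − Q₁ = 16.4;  Q₃ − Q₂ = 8.4
Q₂ − Q₁ > Q₃ − Q₂ ⇒ the lower half is more spread out ⇒ left-skewed.

left-skewed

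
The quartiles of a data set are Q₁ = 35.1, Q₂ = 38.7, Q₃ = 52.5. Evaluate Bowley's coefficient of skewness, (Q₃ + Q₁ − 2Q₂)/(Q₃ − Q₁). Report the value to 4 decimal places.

numerator: Q₃ + Q₁ − 2Q₂ = 52.5 + 35.1 − 2×38.7 = 10.2000
denominator: Q₃ − Q₁ = 52.5 − 35.1 = 17.4000
Bowley skewness = 10.2000 / 17.4000 ≈ 0.5862

0.5862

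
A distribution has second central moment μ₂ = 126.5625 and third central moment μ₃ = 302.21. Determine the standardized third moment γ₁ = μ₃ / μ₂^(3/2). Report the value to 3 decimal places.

σ = √μ₂ = √126.5625 = 11.25000
σ³ = μ₂^(3/2) = 1423.82813
γ₁ = μ₃/σ³ = 302.21 / 1423.82813 ≈ 0.212

0.212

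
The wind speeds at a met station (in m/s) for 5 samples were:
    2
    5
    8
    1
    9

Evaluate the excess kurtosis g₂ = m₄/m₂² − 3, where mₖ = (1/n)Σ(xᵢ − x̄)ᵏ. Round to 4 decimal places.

x̄ = 5.0000
Σ(xᵢ − x̄)² = 50.0000 ⇒ m₂ = 10.00000
Σ(xᵢ − x̄)⁴ = 674.0000 ⇒ m₄ = 134.80000
m₂² = 100.00000
g₂ = m₄/m₂² − 3 = 1.34800 − 3 ≈ -1.6520

-1.6520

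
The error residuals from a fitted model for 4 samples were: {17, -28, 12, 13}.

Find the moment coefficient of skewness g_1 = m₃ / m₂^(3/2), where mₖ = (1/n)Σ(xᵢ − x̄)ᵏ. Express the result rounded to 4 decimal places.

-1.1178

x̄ = (17 - 28 + 12 + 13) / 4 = 3.5000
deviations (xᵢ − x̄): 13.5000, -31.5000, 8.5000, 9.5000
Σ(xᵢ − x̄)² = 1337.0000 ⇒ m₂ = 1337.0000/4 = 334.25000
Σ(xᵢ − x̄)³ = -27324.0000 ⇒ m₃ = -27324.0000/4 = -6831.00000
m₂^(3/2) = 334.25000^(1.5) = 6110.92740
g_1 = m₃ / m₂^(3/2) = -6831.00000 / 6110.92740 ≈ -1.1178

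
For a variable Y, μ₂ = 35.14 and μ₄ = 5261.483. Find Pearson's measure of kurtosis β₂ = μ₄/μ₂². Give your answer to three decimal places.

μ₂² = 35.14² = 1234.81960
μ₄/μ₂² = 5261.483 / 1234.81960 = 4.26093
β₂ ≈ 4.261

4.261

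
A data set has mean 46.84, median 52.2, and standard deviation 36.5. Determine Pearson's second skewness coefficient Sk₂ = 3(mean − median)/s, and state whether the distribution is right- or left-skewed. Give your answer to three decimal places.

-0.441, left-skewed

Sk₂ = 3(46.84 − 52.2) / 36.5 = 3 × -5.3600 / 36.5
    = -16.0800 / 36.5 ≈ -0.441
Sk₂ < 0 ⇒ mean < median ⇒ left-skewed (negative skew).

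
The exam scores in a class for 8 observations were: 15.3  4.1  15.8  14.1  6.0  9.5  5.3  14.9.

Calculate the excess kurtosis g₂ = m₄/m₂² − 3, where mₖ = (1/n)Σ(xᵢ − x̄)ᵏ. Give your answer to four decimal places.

x̄ = 10.6250
Σ(xᵢ − x̄)² = 172.5750 ⇒ m₂ = 21.57188
Σ(xᵢ − x̄)⁴ = 4750.5754 ⇒ m₄ = 593.82192
m₂² = 465.34579
g₂ = m₄/m₂² − 3 = 1.27609 − 3 ≈ -1.7239

-1.7239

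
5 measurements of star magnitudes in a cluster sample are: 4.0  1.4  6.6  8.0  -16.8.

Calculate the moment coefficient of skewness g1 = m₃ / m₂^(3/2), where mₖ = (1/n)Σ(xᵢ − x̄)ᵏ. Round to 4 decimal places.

-1.2739

x̄ = (4.0 + 1.4 + 6.6 + 8.0 - 16.8) / 5 = 0.6400
deviations (xᵢ − x̄): 3.3600, 0.7600, 5.9600, 7.3600, -17.4400
Σ(xᵢ − x̄)² = 405.7120 ⇒ m₂ = 405.7120/5 = 81.14240
Σ(xᵢ − x̄)³ = -4655.6698 ⇒ m₃ = -4655.6698/5 = -931.13395
m₂^(3/2) = 81.14240^(1.5) = 730.92324
g1 = m₃ / m₂^(3/2) = -931.13395 / 730.92324 ≈ -1.2739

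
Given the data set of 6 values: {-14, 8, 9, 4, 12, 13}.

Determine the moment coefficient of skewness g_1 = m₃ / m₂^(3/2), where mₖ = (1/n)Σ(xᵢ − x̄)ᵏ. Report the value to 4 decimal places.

-1.4080

x̄ = (-14 + 8 + 9 + 4 + 12 + 13) / 6 = 5.3333
deviations (xᵢ − x̄): -19.3333, 2.6667, 3.6667, -1.3333, 6.6667, 7.6667
Σ(xᵢ − x̄)² = 499.3333 ⇒ m₂ = 499.3333/6 = 83.22222
Σ(xᵢ − x̄)³ = -6413.5556 ⇒ m₃ = -6413.5556/6 = -1068.92593
m₂^(3/2) = 83.22222^(1.5) = 759.20483
g_1 = m₃ / m₂^(3/2) = -1068.92593 / 759.20483 ≈ -1.4080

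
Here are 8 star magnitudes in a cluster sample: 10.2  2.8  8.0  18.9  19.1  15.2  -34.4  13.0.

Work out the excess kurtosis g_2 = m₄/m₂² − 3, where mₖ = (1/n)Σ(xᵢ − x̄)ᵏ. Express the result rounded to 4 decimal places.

x̄ = 6.6000
Σ(xᵢ − x̄)² = 2132.8200 ⇒ m₂ = 266.60250
Σ(xᵢ − x̄)⁴ = 2880591.8466 ⇒ m₄ = 360073.98083
m₂² = 71076.89301
g_2 = m₄/m₂² − 3 = 5.06598 − 3 ≈ 2.0660

2.0660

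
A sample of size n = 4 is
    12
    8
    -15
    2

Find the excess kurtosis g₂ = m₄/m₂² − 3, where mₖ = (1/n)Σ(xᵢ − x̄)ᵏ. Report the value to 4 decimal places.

x̄ = 1.7500
Σ(xᵢ − x̄)² = 424.7500 ⇒ m₂ = 106.18750
Σ(xᵢ − x̄)⁴ = 91279.3281 ⇒ m₄ = 22819.83203
m₂² = 11275.78516
g₂ = m₄/m₂² − 3 = 2.02379 − 3 ≈ -0.9762

-0.9762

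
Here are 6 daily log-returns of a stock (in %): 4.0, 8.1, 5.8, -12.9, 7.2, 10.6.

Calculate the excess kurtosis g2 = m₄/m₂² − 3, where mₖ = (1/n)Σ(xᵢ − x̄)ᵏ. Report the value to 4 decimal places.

0.7388

x̄ = 3.8000
Σ(xᵢ − x̄)² = 359.2200 ⇒ m₂ = 59.87000
Σ(xᵢ − x̄)⁴ = 80409.2850 ⇒ m₄ = 13401.54750
m₂² = 3584.41690
g2 = m₄/m₂² − 3 = 3.73884 − 3 ≈ 0.7388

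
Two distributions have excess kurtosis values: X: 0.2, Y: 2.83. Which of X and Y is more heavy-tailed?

Higher excess kurtosis ⇒ heavier tails relative to the normal distribution.
0.2 vs 2.83: the larger is 2.83, so Y has heavier tails.

Y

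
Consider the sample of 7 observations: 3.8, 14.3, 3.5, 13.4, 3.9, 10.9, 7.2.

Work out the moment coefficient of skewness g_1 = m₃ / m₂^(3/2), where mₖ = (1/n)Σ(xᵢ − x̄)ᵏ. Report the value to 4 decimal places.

0.2438

x̄ = (3.8 + 14.3 + 3.5 + 13.4 + 3.9 + 10.9 + 7.2) / 7 = 8.1429
deviations (xᵢ − x̄): -4.3429, 6.1571, -4.6429, 5.2571, -4.2429, 2.7571, -0.9429
Σ(xᵢ − x̄)² = 132.4571 ⇒ m₂ = 132.4571/7 = 18.92245
Σ(xᵢ − x̄)³ = 140.4662 ⇒ m₃ = 140.4662/7 = 20.06661
m₂^(3/2) = 18.92245^(1.5) = 82.31254
g_1 = m₃ / m₂^(3/2) = 20.06661 / 82.31254 ≈ 0.2438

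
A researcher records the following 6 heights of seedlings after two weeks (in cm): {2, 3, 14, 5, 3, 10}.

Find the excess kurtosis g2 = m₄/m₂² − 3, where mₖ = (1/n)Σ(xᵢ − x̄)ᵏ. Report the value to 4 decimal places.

x̄ = 6.1667
Σ(xᵢ − x̄)² = 114.8333 ⇒ m₂ = 19.13889
Σ(xᵢ − x̄)⁴ = 4485.4861 ⇒ m₄ = 747.58102
m₂² = 366.29707
g2 = m₄/m₂² − 3 = 2.04091 − 3 ≈ -0.9591

-0.9591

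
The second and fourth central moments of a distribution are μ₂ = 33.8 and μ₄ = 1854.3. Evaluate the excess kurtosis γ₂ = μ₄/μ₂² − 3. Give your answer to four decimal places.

μ₂² = 33.8² = 1142.44000
μ₄/μ₂² = 1854.3 / 1142.44000 = 1.62310
γ₂ = 1.62310 − 3 ≈ -1.3769

-1.3769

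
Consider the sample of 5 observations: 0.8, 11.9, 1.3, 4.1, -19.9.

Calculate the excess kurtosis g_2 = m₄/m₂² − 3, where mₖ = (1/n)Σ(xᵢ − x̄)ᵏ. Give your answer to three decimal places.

x̄ = -0.3600
Σ(xᵢ − x̄)² = 556.1120 ⇒ m₂ = 111.22240
Σ(xᵢ − x̄)⁴ = 168777.5522 ⇒ m₄ = 33755.51045
m₂² = 12370.42226
g_2 = m₄/m₂² − 3 = 2.72873 − 3 ≈ -0.271

-0.271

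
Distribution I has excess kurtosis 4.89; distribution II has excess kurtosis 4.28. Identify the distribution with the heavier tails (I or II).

Higher excess kurtosis ⇒ heavier tails relative to the normal distribution.
4.89 vs 4.28: the larger is 4.89, so I has heavier tails.

I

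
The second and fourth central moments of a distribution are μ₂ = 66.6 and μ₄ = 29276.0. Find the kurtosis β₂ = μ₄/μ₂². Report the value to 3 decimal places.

μ₂² = 66.6² = 4435.56000
μ₄/μ₂² = 29276.0 / 4435.56000 = 6.60029
β₂ ≈ 6.600

6.600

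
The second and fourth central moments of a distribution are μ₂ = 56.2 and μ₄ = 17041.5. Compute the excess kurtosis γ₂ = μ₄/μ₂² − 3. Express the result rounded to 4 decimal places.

2.3955

μ₂² = 56.2² = 3158.44000
μ₄/μ₂² = 17041.5 / 3158.44000 = 5.39554
γ₂ = 5.39554 − 3 ≈ 2.3955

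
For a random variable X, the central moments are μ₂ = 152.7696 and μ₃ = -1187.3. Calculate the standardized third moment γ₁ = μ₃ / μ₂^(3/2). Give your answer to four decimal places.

-0.6288

σ = √μ₂ = √152.7696 = 12.36000
σ³ = μ₂^(3/2) = 1888.23226
γ₁ = μ₃/σ³ = -1187.3 / 1888.23226 ≈ -0.6288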